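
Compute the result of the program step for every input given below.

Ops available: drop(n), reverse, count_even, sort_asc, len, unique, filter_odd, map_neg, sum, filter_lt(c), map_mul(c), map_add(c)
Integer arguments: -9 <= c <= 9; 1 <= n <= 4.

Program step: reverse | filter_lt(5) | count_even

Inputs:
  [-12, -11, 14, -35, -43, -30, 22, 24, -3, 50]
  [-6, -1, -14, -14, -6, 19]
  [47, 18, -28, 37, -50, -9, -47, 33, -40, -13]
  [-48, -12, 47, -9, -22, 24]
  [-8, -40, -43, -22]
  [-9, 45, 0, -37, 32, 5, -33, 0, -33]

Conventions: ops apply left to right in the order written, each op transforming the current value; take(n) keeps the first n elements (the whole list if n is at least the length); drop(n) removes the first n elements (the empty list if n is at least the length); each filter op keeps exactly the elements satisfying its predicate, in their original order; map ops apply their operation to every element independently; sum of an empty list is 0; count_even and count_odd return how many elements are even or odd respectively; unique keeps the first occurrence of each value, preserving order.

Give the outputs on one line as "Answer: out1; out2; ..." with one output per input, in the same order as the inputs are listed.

Execution, op by op:
  [-12, -11, 14, -35, -43, -30, 22, 24, -3, 50] -> [50, -3, 24, 22, -30, -43, -35, 14, -11, -12] -> [-3, -30, -43, -35, -11, -12] -> 2
  [-6, -1, -14, -14, -6, 19] -> [19, -6, -14, -14, -1, -6] -> [-6, -14, -14, -1, -6] -> 4
  [47, 18, -28, 37, -50, -9, -47, 33, -40, -13] -> [-13, -40, 33, -47, -9, -50, 37, -28, 18, 47] -> [-13, -40, -47, -9, -50, -28] -> 3
  [-48, -12, 47, -9, -22, 24] -> [24, -22, -9, 47, -12, -48] -> [-22, -9, -12, -48] -> 3
  [-8, -40, -43, -22] -> [-22, -43, -40, -8] -> [-22, -43, -40, -8] -> 3
  [-9, 45, 0, -37, 32, 5, -33, 0, -33] -> [-33, 0, -33, 5, 32, -37, 0, 45, -9] -> [-33, 0, -33, -37, 0, -9] -> 2

2; 4; 3; 3; 3; 2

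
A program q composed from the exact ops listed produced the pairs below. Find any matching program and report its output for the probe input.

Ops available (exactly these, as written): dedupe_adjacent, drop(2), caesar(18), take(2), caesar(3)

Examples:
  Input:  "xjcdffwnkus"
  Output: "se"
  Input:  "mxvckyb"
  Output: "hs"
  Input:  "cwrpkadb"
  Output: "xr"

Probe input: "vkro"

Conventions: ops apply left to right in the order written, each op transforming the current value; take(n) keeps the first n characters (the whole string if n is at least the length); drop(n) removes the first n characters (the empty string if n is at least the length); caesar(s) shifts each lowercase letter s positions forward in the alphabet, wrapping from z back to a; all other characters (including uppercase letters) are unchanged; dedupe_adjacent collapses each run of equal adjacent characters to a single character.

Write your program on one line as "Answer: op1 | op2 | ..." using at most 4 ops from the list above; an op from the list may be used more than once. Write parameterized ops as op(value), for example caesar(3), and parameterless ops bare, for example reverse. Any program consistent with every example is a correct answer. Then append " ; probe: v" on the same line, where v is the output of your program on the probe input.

take(2) | caesar(18) | caesar(3) ; probe: "qf"

Check, running the answer program on each example:
  "xjcdffwnkus" -> "xj" -> "pb" -> "se"
  "mxvckyb" -> "mx" -> "ep" -> "hs"
  "cwrpkadb" -> "cw" -> "uo" -> "xr"
  probe: "vkro" -> "vk" -> "nc" -> "qf"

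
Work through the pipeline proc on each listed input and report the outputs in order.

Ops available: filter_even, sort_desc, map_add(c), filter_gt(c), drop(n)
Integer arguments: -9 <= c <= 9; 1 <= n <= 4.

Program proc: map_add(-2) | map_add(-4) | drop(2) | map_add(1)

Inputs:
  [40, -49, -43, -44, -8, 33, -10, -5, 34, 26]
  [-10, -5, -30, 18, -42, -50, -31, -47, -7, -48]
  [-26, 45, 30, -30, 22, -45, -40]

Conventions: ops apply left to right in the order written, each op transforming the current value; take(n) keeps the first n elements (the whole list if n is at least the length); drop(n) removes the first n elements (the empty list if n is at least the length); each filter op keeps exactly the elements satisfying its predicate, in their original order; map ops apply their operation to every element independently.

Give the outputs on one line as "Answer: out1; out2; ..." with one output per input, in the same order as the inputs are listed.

Execution, op by op:
  [40, -49, -43, -44, -8, 33, -10, -5, 34, 26] -> [38, -51, -45, -46, -10, 31, -12, -7, 32, 24] -> [34, -55, -49, -50, -14, 27, -16, -11, 28, 20] -> [-49, -50, -14, 27, -16, -11, 28, 20] -> [-48, -49, -13, 28, -15, -10, 29, 21]
  [-10, -5, -30, 18, -42, -50, -31, -47, -7, -48] -> [-12, -7, -32, 16, -44, -52, -33, -49, -9, -50] -> [-16, -11, -36, 12, -48, -56, -37, -53, -13, -54] -> [-36, 12, -48, -56, -37, -53, -13, -54] -> [-35, 13, -47, -55, -36, -52, -12, -53]
  [-26, 45, 30, -30, 22, -45, -40] -> [-28, 43, 28, -32, 20, -47, -42] -> [-32, 39, 24, -36, 16, -51, -46] -> [24, -36, 16, -51, -46] -> [25, -35, 17, -50, -45]

[-48, -49, -13, 28, -15, -10, 29, 21]; [-35, 13, -47, -55, -36, -52, -12, -53]; [25, -35, 17, -50, -45]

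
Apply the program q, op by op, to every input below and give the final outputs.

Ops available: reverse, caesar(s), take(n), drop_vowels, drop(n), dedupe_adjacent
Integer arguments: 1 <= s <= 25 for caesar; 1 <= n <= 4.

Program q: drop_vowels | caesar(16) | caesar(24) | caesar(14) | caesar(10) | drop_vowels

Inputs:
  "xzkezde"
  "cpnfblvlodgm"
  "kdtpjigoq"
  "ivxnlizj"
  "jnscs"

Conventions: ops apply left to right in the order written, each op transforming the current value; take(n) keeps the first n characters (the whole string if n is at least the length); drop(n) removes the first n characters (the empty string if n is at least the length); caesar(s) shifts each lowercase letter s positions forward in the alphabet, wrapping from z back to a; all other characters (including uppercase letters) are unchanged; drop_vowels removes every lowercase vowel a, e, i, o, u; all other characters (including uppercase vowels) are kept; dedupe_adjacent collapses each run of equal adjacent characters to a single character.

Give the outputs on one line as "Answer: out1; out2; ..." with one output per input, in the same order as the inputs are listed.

"jlwlp"; "bzrnxhxpsy"; "wpfbvsc"; "hjzxlv"; "vz"

Execution, op by op:
  "xzkezde" -> "xzkzd" -> "npapt" -> "lnynr" -> "zbmbf" -> "jlwlp" -> "jlwlp"
  "cpnfblvlodgm" -> "cpnfblvldgm" -> "sfdvrblbtwc" -> "qdbtpzjzrua" -> "erphdnxnfio" -> "obzrnxhxpsy" -> "bzrnxhxpsy"
  "kdtpjigoq" -> "kdtpjgq" -> "atjfzwg" -> "yrhdxue" -> "mfvrlis" -> "wpfbvsc" -> "wpfbvsc"
  "ivxnlizj" -> "vxnlzj" -> "lndbpz" -> "jlbznx" -> "xzpnbl" -> "hjzxlv" -> "hjzxlv"
  "jnscs" -> "jnscs" -> "zdisi" -> "xbgqg" -> "lpueu" -> "vzeoe" -> "vz"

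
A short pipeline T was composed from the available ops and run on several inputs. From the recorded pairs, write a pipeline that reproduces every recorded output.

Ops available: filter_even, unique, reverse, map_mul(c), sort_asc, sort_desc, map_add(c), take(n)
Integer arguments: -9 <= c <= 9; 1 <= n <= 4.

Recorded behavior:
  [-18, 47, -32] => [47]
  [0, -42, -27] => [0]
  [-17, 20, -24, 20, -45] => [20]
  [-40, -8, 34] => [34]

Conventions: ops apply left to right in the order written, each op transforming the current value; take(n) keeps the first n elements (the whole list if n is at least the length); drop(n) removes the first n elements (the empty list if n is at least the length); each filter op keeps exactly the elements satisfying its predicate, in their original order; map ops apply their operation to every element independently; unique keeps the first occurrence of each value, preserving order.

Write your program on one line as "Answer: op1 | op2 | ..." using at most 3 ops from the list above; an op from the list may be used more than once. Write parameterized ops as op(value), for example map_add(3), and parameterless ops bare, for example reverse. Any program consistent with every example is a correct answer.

sort_desc | take(1)

Check, running the answer program on each example:
  [-18, 47, -32] -> [47, -18, -32] -> [47]
  [0, -42, -27] -> [0, -27, -42] -> [0]
  [-17, 20, -24, 20, -45] -> [20, 20, -17, -24, -45] -> [20]
  [-40, -8, 34] -> [34, -8, -40] -> [34]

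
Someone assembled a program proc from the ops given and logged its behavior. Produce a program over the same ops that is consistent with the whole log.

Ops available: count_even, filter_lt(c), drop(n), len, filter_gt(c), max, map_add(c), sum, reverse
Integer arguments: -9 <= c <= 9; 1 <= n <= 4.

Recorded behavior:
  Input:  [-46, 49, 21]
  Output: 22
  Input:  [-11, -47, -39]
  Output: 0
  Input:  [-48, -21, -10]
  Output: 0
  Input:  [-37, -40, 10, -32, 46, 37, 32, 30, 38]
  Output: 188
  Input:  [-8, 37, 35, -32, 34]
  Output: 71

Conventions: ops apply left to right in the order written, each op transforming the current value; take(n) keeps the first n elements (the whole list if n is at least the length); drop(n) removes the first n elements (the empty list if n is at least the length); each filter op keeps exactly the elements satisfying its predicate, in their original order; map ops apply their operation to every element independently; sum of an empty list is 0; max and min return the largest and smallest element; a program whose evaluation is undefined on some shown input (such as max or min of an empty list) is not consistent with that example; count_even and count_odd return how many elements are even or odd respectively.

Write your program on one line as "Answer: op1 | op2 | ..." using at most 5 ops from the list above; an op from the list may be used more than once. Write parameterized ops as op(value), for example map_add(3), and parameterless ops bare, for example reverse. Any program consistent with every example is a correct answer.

filter_gt(0) | drop(1) | map_add(-7) | map_add(8) | sum

Check, running the answer program on each example:
  [-46, 49, 21] -> [49, 21] -> [21] -> [14] -> [22] -> 22
  [-11, -47, -39] -> [] -> [] -> [] -> [] -> 0
  [-48, -21, -10] -> [] -> [] -> [] -> [] -> 0
  [-37, -40, 10, -32, 46, 37, 32, 30, 38] -> [10, 46, 37, 32, 30, 38] -> [46, 37, 32, 30, 38] -> [39, 30, 25, 23, 31] -> [47, 38, 33, 31, 39] -> 188
  [-8, 37, 35, -32, 34] -> [37, 35, 34] -> [35, 34] -> [28, 27] -> [36, 35] -> 71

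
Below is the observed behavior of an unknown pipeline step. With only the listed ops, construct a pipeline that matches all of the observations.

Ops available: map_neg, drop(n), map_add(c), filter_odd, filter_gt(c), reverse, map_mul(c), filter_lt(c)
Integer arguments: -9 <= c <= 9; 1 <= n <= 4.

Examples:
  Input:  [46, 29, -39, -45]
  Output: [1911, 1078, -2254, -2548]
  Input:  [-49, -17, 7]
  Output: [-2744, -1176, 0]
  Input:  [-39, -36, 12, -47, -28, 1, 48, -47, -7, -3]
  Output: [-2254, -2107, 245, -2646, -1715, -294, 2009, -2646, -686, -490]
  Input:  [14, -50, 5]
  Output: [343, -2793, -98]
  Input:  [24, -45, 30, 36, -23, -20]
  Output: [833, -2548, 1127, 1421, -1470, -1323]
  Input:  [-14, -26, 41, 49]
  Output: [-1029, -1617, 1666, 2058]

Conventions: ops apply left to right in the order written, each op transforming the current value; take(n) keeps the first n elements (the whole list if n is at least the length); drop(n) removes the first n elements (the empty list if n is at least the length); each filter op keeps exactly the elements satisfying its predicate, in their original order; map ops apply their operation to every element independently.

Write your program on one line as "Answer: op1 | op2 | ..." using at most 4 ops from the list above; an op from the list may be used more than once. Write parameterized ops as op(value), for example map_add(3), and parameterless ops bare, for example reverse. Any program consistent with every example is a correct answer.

map_add(-8) | map_add(1) | map_mul(-7) | map_mul(-7)

Check, running the answer program on each example:
  [46, 29, -39, -45] -> [38, 21, -47, -53] -> [39, 22, -46, -52] -> [-273, -154, 322, 364] -> [1911, 1078, -2254, -2548]
  [-49, -17, 7] -> [-57, -25, -1] -> [-56, -24, 0] -> [392, 168, 0] -> [-2744, -1176, 0]
  [-39, -36, 12, -47, -28, 1, 48, -47, -7, -3] -> [-47, -44, 4, -55, -36, -7, 40, -55, -15, -11] -> [-46, -43, 5, -54, -35, -6, 41, -54, -14, -10] -> [322, 301, -35, 378, 245, 42, -287, 378, 98, 70] -> [-2254, -2107, 245, -2646, -1715, -294, 2009, -2646, -686, -490]
  [14, -50, 5] -> [6, -58, -3] -> [7, -57, -2] -> [-49, 399, 14] -> [343, -2793, -98]
  [24, -45, 30, 36, -23, -20] -> [16, -53, 22, 28, -31, -28] -> [17, -52, 23, 29, -30, -27] -> [-119, 364, -161, -203, 210, 189] -> [833, -2548, 1127, 1421, -1470, -1323]
  [-14, -26, 41, 49] -> [-22, -34, 33, 41] -> [-21, -33, 34, 42] -> [147, 231, -238, -294] -> [-1029, -1617, 1666, 2058]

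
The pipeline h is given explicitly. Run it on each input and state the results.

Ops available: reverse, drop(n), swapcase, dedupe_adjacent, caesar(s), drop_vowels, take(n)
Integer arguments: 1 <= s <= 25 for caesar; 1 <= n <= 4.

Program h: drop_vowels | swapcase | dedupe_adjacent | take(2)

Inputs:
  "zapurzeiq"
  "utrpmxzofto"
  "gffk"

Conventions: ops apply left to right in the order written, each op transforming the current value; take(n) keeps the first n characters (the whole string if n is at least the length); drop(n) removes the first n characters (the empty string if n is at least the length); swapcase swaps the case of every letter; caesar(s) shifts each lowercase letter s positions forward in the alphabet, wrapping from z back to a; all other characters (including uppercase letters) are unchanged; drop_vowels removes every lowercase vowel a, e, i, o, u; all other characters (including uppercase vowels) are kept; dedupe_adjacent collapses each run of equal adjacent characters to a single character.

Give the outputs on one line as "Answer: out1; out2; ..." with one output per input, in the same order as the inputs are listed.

"ZP"; "TR"; "GF"

Execution, op by op:
  "zapurzeiq" -> "zprzq" -> "ZPRZQ" -> "ZPRZQ" -> "ZP"
  "utrpmxzofto" -> "trpmxzft" -> "TRPMXZFT" -> "TRPMXZFT" -> "TR"
  "gffk" -> "gffk" -> "GFFK" -> "GFK" -> "GF"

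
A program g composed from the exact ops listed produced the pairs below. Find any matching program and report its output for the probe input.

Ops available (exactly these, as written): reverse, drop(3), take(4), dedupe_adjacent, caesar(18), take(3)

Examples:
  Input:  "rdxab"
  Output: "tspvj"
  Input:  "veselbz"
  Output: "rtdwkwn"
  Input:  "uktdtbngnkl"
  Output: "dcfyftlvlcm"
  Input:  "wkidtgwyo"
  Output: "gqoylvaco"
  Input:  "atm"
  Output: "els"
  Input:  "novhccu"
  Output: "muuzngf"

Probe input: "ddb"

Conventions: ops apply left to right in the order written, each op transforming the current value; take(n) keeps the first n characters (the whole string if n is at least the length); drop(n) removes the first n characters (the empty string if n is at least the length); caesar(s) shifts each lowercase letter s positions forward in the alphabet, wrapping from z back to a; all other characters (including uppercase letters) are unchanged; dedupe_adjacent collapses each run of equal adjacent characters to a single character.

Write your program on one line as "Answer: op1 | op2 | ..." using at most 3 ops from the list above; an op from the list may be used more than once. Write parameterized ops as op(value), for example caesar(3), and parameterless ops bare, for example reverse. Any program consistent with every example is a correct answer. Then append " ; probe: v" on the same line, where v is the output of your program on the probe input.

caesar(18) | reverse ; probe: "tvv"

Check, running the answer program on each example:
  "rdxab" -> "jvpst" -> "tspvj"
  "veselbz" -> "nwkwdtr" -> "rtdwkwn"
  "uktdtbngnkl" -> "mclvltfyfcd" -> "dcfyftlvlcm"
  "wkidtgwyo" -> "ocavlyoqg" -> "gqoylvaco"
  "atm" -> "sle" -> "els"
  "novhccu" -> "fgnzuum" -> "muuzngf"
  probe: "ddb" -> "vvt" -> "tvv"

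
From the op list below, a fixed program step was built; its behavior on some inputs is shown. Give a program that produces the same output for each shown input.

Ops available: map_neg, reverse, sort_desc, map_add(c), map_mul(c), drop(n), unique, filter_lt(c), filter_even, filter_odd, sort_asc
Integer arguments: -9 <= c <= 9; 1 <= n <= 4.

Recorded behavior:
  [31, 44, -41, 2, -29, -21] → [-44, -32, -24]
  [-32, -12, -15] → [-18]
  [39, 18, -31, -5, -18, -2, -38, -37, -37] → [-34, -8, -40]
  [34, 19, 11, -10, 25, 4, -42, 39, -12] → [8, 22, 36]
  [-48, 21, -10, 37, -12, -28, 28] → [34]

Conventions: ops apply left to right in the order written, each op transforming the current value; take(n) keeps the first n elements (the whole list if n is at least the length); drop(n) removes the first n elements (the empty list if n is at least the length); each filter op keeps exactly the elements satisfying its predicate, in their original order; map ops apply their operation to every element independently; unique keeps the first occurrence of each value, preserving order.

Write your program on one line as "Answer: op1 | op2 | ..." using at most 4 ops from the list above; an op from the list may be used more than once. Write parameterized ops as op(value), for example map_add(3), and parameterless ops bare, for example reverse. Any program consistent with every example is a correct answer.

map_add(-3) | drop(2) | unique | filter_even

Check, running the answer program on each example:
  [31, 44, -41, 2, -29, -21] -> [28, 41, -44, -1, -32, -24] -> [-44, -1, -32, -24] -> [-44, -1, -32, -24] -> [-44, -32, -24]
  [-32, -12, -15] -> [-35, -15, -18] -> [-18] -> [-18] -> [-18]
  [39, 18, -31, -5, -18, -2, -38, -37, -37] -> [36, 15, -34, -8, -21, -5, -41, -40, -40] -> [-34, -8, -21, -5, -41, -40, -40] -> [-34, -8, -21, -5, -41, -40] -> [-34, -8, -40]
  [34, 19, 11, -10, 25, 4, -42, 39, -12] -> [31, 16, 8, -13, 22, 1, -45, 36, -15] -> [8, -13, 22, 1, -45, 36, -15] -> [8, -13, 22, 1, -45, 36, -15] -> [8, 22, 36]
  [-48, 21, -10, 37, -12, -28, 28] -> [-51, 18, -13, 34, -15, -31, 25] -> [-13, 34, -15, -31, 25] -> [-13, 34, -15, -31, 25] -> [34]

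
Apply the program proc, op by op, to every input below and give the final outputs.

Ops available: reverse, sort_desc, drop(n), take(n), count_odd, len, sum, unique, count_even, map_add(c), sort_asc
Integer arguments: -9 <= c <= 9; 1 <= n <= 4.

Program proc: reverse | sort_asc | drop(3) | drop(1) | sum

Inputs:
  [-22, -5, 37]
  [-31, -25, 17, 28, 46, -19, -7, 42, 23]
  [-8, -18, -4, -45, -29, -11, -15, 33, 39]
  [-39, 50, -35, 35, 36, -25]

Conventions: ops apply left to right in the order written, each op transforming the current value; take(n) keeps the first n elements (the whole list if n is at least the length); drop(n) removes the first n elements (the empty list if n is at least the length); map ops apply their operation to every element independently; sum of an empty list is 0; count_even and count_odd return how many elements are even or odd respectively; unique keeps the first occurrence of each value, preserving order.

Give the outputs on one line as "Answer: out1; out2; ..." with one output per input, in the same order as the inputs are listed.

0; 156; 49; 86

Execution, op by op:
  [-22, -5, 37] -> [37, -5, -22] -> [-22, -5, 37] -> [] -> [] -> 0
  [-31, -25, 17, 28, 46, -19, -7, 42, 23] -> [23, 42, -7, -19, 46, 28, 17, -25, -31] -> [-31, -25, -19, -7, 17, 23, 28, 42, 46] -> [-7, 17, 23, 28, 42, 46] -> [17, 23, 28, 42, 46] -> 156
  [-8, -18, -4, -45, -29, -11, -15, 33, 39] -> [39, 33, -15, -11, -29, -45, -4, -18, -8] -> [-45, -29, -18, -15, -11, -8, -4, 33, 39] -> [-15, -11, -8, -4, 33, 39] -> [-11, -8, -4, 33, 39] -> 49
  [-39, 50, -35, 35, 36, -25] -> [-25, 36, 35, -35, 50, -39] -> [-39, -35, -25, 35, 36, 50] -> [35, 36, 50] -> [36, 50] -> 86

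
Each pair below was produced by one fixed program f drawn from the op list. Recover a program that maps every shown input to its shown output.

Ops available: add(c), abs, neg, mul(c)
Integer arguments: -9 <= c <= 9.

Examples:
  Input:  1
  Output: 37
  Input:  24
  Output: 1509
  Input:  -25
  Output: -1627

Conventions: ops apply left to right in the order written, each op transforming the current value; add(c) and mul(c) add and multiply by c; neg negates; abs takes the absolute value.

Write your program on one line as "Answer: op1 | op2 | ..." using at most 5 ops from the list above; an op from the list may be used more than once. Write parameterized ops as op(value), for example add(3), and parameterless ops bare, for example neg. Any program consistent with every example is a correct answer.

mul(8) | add(-4) | mul(8) | add(5)

Check, running the answer program on each example:
  1 -> 8 -> 4 -> 32 -> 37
  24 -> 192 -> 188 -> 1504 -> 1509
  -25 -> -200 -> -204 -> -1632 -> -1627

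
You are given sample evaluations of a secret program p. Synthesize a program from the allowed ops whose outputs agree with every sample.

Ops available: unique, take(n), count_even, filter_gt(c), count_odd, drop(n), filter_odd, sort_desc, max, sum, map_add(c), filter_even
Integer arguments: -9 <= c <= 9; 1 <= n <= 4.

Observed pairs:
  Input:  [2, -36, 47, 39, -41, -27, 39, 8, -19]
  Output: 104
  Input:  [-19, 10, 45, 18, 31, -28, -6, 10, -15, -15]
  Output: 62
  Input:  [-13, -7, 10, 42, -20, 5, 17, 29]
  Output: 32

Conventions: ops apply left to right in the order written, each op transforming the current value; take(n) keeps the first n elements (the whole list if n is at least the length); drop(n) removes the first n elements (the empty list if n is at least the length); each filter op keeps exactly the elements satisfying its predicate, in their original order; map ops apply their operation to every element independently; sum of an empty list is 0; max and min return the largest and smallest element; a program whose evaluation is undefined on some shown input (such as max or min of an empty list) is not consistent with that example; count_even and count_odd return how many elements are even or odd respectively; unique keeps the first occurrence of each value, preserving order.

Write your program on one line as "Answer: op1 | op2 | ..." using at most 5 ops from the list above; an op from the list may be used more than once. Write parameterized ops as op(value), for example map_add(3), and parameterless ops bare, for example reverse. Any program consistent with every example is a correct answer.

map_add(-7) | filter_even | sort_desc | filter_gt(6) | sum

Check, running the answer program on each example:
  [2, -36, 47, 39, -41, -27, 39, 8, -19] -> [-5, -43, 40, 32, -48, -34, 32, 1, -26] -> [40, 32, -48, -34, 32, -26] -> [40, 32, 32, -26, -34, -48] -> [40, 32, 32] -> 104
  [-19, 10, 45, 18, 31, -28, -6, 10, -15, -15] -> [-26, 3, 38, 11, 24, -35, -13, 3, -22, -22] -> [-26, 38, 24, -22, -22] -> [38, 24, -22, -22, -26] -> [38, 24] -> 62
  [-13, -7, 10, 42, -20, 5, 17, 29] -> [-20, -14, 3, 35, -27, -2, 10, 22] -> [-20, -14, -2, 10, 22] -> [22, 10, -2, -14, -20] -> [22, 10] -> 32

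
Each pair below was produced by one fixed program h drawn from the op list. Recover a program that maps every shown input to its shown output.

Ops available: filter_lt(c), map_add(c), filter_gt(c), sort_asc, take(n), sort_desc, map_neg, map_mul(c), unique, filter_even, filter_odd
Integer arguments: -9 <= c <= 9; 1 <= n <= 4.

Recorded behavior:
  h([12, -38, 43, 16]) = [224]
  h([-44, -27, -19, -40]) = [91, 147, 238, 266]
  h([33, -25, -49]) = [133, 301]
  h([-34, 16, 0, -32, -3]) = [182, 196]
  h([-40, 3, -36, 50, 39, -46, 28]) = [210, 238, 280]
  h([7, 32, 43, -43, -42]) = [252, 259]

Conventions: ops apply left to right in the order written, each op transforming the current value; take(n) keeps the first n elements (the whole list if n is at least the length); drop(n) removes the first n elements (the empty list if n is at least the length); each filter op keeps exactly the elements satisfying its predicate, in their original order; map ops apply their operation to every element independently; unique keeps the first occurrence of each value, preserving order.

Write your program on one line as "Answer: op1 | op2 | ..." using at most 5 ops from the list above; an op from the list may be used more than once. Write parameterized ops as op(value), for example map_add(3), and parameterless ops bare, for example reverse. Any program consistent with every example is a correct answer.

map_add(5) | map_mul(-7) | sort_asc | map_add(-7) | filter_gt(1)

Check, running the answer program on each example:
  [12, -38, 43, 16] -> [17, -33, 48, 21] -> [-119, 231, -336, -147] -> [-336, -147, -119, 231] -> [-343, -154, -126, 224] -> [224]
  [-44, -27, -19, -40] -> [-39, -22, -14, -35] -> [273, 154, 98, 245] -> [98, 154, 245, 273] -> [91, 147, 238, 266] -> [91, 147, 238, 266]
  [33, -25, -49] -> [38, -20, -44] -> [-266, 140, 308] -> [-266, 140, 308] -> [-273, 133, 301] -> [133, 301]
  [-34, 16, 0, -32, -3] -> [-29, 21, 5, -27, 2] -> [203, -147, -35, 189, -14] -> [-147, -35, -14, 189, 203] -> [-154, -42, -21, 182, 196] -> [182, 196]
  [-40, 3, -36, 50, 39, -46, 28] -> [-35, 8, -31, 55, 44, -41, 33] -> [245, -56, 217, -385, -308, 287, -231] -> [-385, -308, -231, -56, 217, 245, 287] -> [-392, -315, -238, -63, 210, 238, 280] -> [210, 238, 280]
  [7, 32, 43, -43, -42] -> [12, 37, 48, -38, -37] -> [-84, -259, -336, 266, 259] -> [-336, -259, -84, 259, 266] -> [-343, -266, -91, 252, 259] -> [252, 259]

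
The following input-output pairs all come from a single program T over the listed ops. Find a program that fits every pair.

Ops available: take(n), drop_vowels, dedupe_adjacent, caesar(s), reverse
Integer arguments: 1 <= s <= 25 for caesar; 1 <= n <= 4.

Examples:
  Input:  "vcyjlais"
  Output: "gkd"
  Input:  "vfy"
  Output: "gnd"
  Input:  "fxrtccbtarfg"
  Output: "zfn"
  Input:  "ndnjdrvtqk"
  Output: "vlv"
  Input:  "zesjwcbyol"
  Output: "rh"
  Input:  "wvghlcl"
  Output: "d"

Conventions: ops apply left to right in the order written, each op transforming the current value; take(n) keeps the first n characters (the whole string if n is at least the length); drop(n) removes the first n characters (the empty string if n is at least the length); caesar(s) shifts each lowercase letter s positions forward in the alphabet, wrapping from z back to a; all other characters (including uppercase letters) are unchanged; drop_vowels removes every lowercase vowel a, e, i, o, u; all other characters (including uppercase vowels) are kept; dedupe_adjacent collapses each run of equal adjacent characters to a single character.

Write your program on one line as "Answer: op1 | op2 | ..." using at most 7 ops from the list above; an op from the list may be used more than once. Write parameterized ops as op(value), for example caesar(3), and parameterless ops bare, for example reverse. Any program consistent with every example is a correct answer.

drop_vowels | caesar(14) | take(3) | reverse | caesar(20) | drop_vowels

Check, running the answer program on each example:
  "vcyjlais" -> "vcyjls" -> "jqmxzg" -> "jqm" -> "mqj" -> "gkd" -> "gkd"
  "vfy" -> "vfy" -> "jtm" -> "jtm" -> "mtj" -> "gnd" -> "gnd"
  "fxrtccbtarfg" -> "fxrtccbtrfg" -> "tlfhqqphftu" -> "tlf" -> "flt" -> "zfn" -> "zfn"
  "ndnjdrvtqk" -> "ndnjdrvtqk" -> "brbxrfjhey" -> "brb" -> "brb" -> "vlv" -> "vlv"
  "zesjwcbyol" -> "zsjwcbyl" -> "ngxkqpmz" -> "ngx" -> "xgn" -> "rah" -> "rh"
  "wvghlcl" -> "wvghlcl" -> "kjuvzqz" -> "kju" -> "ujk" -> "ode" -> "d"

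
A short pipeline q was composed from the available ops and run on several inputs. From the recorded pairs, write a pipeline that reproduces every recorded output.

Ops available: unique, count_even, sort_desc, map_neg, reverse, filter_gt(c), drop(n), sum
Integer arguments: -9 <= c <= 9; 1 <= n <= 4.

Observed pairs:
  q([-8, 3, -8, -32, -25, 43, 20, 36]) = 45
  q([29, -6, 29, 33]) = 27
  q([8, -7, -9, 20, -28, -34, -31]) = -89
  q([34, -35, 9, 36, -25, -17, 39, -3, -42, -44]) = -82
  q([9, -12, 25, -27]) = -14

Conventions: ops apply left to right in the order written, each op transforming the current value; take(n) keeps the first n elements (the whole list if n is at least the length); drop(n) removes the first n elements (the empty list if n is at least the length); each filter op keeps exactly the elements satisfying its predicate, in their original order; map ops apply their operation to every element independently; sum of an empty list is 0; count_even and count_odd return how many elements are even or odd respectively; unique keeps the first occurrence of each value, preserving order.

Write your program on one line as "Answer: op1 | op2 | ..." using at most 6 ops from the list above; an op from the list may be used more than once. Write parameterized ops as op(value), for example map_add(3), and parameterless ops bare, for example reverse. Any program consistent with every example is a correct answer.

map_neg | unique | drop(1) | map_neg | sum

Check, running the answer program on each example:
  [-8, 3, -8, -32, -25, 43, 20, 36] -> [8, -3, 8, 32, 25, -43, -20, -36] -> [8, -3, 32, 25, -43, -20, -36] -> [-3, 32, 25, -43, -20, -36] -> [3, -32, -25, 43, 20, 36] -> 45
  [29, -6, 29, 33] -> [-29, 6, -29, -33] -> [-29, 6, -33] -> [6, -33] -> [-6, 33] -> 27
  [8, -7, -9, 20, -28, -34, -31] -> [-8, 7, 9, -20, 28, 34, 31] -> [-8, 7, 9, -20, 28, 34, 31] -> [7, 9, -20, 28, 34, 31] -> [-7, -9, 20, -28, -34, -31] -> -89
  [34, -35, 9, 36, -25, -17, 39, -3, -42, -44] -> [-34, 35, -9, -36, 25, 17, -39, 3, 42, 44] -> [-34, 35, -9, -36, 25, 17, -39, 3, 42, 44] -> [35, -9, -36, 25, 17, -39, 3, 42, 44] -> [-35, 9, 36, -25, -17, 39, -3, -42, -44] -> -82
  [9, -12, 25, -27] -> [-9, 12, -25, 27] -> [-9, 12, -25, 27] -> [12, -25, 27] -> [-12, 25, -27] -> -14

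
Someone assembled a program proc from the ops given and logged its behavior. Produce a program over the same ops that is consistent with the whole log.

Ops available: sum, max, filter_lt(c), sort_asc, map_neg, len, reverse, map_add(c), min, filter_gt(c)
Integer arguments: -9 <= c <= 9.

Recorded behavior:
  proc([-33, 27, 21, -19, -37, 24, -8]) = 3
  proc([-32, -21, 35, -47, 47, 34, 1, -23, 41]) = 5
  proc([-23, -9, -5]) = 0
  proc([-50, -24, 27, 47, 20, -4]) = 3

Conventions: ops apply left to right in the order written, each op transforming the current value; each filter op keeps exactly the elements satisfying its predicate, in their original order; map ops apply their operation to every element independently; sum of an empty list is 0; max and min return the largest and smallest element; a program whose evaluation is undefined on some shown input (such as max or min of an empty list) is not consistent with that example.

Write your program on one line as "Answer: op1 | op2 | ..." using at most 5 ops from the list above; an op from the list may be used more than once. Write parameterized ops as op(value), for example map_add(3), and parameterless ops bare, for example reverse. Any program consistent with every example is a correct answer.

filter_gt(-2) | map_add(-4) | sort_asc | reverse | len

Check, running the answer program on each example:
  [-33, 27, 21, -19, -37, 24, -8] -> [27, 21, 24] -> [23, 17, 20] -> [17, 20, 23] -> [23, 20, 17] -> 3
  [-32, -21, 35, -47, 47, 34, 1, -23, 41] -> [35, 47, 34, 1, 41] -> [31, 43, 30, -3, 37] -> [-3, 30, 31, 37, 43] -> [43, 37, 31, 30, -3] -> 5
  [-23, -9, -5] -> [] -> [] -> [] -> [] -> 0
  [-50, -24, 27, 47, 20, -4] -> [27, 47, 20] -> [23, 43, 16] -> [16, 23, 43] -> [43, 23, 16] -> 3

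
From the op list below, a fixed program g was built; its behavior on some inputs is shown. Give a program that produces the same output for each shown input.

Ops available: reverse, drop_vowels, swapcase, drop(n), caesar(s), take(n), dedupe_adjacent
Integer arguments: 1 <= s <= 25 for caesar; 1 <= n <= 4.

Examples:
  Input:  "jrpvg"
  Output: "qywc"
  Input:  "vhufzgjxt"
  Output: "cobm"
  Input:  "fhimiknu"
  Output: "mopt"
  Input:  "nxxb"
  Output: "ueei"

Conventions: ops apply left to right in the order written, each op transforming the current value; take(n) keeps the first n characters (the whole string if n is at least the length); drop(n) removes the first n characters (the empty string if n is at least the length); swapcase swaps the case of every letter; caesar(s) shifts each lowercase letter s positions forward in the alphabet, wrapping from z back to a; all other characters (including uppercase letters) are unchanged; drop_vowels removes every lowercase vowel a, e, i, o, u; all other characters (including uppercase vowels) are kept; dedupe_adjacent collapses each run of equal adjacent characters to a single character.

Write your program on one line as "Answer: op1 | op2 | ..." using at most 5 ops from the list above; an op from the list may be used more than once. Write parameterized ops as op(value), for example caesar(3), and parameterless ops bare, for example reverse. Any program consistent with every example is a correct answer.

swapcase | take(4) | swapcase | caesar(3) | caesar(4)

Check, running the answer program on each example:
  "jrpvg" -> "JRPVG" -> "JRPV" -> "jrpv" -> "musy" -> "qywc"
  "vhufzgjxt" -> "VHUFZGJXT" -> "VHUF" -> "vhuf" -> "ykxi" -> "cobm"
  "fhimiknu" -> "FHIMIKNU" -> "FHIM" -> "fhim" -> "iklp" -> "mopt"
  "nxxb" -> "NXXB" -> "NXXB" -> "nxxb" -> "qaae" -> "ueei"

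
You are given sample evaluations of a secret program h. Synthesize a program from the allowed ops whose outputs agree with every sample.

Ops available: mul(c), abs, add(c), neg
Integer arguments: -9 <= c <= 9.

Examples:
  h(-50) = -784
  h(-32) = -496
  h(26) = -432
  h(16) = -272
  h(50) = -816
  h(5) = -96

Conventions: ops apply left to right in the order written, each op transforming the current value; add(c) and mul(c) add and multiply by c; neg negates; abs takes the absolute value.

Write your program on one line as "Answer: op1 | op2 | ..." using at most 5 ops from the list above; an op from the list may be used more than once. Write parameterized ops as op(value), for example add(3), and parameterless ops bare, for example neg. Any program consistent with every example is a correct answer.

add(1) | mul(2) | abs | mul(-8)

Check, running the answer program on each example:
  -50 -> -49 -> -98 -> 98 -> -784
  -32 -> -31 -> -62 -> 62 -> -496
  26 -> 27 -> 54 -> 54 -> -432
  16 -> 17 -> 34 -> 34 -> -272
  50 -> 51 -> 102 -> 102 -> -816
  5 -> 6 -> 12 -> 12 -> -96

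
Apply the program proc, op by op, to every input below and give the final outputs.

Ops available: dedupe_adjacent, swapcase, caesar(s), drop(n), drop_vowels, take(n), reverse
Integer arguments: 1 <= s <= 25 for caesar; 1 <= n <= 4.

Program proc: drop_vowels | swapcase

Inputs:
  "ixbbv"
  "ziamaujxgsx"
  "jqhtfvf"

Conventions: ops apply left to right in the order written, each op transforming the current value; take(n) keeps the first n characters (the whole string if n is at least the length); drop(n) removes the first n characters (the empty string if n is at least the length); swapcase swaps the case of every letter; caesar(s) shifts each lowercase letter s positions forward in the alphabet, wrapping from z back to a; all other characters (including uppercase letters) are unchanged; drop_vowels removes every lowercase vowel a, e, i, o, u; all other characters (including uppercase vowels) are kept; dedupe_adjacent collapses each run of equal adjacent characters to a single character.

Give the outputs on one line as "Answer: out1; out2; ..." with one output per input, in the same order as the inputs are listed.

Execution, op by op:
  "ixbbv" -> "xbbv" -> "XBBV"
  "ziamaujxgsx" -> "zmjxgsx" -> "ZMJXGSX"
  "jqhtfvf" -> "jqhtfvf" -> "JQHTFVF"

"XBBV"; "ZMJXGSX"; "JQHTFVF"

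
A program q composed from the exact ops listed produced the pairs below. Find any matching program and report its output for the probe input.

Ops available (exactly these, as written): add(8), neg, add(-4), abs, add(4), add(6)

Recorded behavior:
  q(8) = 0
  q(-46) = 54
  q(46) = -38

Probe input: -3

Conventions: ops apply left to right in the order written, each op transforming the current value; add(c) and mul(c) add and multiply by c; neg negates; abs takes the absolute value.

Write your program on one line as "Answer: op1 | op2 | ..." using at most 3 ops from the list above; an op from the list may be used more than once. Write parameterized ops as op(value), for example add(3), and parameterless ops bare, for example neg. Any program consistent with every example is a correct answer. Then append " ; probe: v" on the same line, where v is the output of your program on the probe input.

neg | add(8) ; probe: 11

Check, running the answer program on each example:
  8 -> -8 -> 0
  -46 -> 46 -> 54
  46 -> -46 -> -38
  probe: -3 -> 3 -> 11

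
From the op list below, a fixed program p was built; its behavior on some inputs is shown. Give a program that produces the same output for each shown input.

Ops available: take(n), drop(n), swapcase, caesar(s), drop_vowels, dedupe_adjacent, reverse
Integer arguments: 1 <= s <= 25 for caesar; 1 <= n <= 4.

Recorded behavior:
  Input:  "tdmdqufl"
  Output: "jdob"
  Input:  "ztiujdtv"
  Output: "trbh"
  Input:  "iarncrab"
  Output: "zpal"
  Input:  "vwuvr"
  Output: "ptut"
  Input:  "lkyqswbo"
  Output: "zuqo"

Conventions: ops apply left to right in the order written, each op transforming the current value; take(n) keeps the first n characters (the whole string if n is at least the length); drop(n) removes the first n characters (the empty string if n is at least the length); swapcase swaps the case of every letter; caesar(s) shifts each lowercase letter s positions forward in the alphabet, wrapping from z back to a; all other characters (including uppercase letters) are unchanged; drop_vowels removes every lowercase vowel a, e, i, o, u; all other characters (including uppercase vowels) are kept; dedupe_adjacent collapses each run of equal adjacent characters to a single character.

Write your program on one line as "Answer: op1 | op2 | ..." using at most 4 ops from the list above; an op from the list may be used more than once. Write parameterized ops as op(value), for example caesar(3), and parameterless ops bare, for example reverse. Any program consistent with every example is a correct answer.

drop_vowels | reverse | caesar(24) | take(4)

Check, running the answer program on each example:
  "tdmdqufl" -> "tdmdqfl" -> "lfqdmdt" -> "jdobkbr" -> "jdob"
  "ztiujdtv" -> "ztjdtv" -> "vtdjtz" -> "trbhrx" -> "trbh"
  "iarncrab" -> "rncrb" -> "brcnr" -> "zpalp" -> "zpal"
  "vwuvr" -> "vwvr" -> "rvwv" -> "ptut" -> "ptut"
  "lkyqswbo" -> "lkyqswb" -> "bwsqykl" -> "zuqowij" -> "zuqo"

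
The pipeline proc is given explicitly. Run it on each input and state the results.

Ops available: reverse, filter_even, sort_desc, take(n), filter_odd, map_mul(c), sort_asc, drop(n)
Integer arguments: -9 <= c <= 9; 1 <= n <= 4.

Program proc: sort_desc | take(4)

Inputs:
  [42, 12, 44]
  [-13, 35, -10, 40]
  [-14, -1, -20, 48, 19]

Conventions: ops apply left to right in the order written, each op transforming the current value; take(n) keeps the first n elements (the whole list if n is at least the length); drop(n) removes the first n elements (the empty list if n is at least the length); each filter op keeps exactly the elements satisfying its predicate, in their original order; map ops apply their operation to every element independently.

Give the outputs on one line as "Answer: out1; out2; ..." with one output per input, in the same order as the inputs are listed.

[44, 42, 12]; [40, 35, -10, -13]; [48, 19, -1, -14]

Execution, op by op:
  [42, 12, 44] -> [44, 42, 12] -> [44, 42, 12]
  [-13, 35, -10, 40] -> [40, 35, -10, -13] -> [40, 35, -10, -13]
  [-14, -1, -20, 48, 19] -> [48, 19, -1, -14, -20] -> [48, 19, -1, -14]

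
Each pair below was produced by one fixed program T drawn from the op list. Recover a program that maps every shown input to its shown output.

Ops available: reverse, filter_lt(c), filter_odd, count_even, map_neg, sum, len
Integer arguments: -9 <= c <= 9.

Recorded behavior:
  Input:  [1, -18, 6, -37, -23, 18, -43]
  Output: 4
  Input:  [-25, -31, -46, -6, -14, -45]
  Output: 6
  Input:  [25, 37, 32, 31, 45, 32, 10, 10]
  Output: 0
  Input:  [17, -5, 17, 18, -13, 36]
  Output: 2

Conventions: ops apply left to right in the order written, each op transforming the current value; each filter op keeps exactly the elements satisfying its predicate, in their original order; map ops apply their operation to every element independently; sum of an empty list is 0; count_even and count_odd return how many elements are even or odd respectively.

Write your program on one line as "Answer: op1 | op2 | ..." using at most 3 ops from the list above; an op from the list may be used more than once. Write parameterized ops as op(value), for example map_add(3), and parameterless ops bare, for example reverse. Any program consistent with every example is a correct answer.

reverse | filter_lt(-4) | len

Check, running the answer program on each example:
  [1, -18, 6, -37, -23, 18, -43] -> [-43, 18, -23, -37, 6, -18, 1] -> [-43, -23, -37, -18] -> 4
  [-25, -31, -46, -6, -14, -45] -> [-45, -14, -6, -46, -31, -25] -> [-45, -14, -6, -46, -31, -25] -> 6
  [25, 37, 32, 31, 45, 32, 10, 10] -> [10, 10, 32, 45, 31, 32, 37, 25] -> [] -> 0
  [17, -5, 17, 18, -13, 36] -> [36, -13, 18, 17, -5, 17] -> [-13, -5] -> 2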